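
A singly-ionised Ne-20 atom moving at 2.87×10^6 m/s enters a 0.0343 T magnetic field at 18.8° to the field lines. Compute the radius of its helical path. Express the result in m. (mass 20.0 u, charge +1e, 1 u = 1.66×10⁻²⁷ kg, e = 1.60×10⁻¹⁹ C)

Only the perpendicular component v⊥ = v sin18.8° = 9.25×10^5 m/s is bent by the field.
r = m v⊥ /(qB) = (3.32×10^-26)(9.25×10^5) / [(1×1.60×10^-19)(0.0343)] = 5.60 m.

r ≈ 5.60 m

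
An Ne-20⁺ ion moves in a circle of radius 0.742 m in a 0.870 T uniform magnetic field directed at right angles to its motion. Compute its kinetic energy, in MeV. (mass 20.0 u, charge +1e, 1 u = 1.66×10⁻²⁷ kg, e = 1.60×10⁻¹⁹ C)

K ≈ 1.00 MeV

v = qBr/m = (1×1.60×10^-19)(0.870)(0.742) / (3.32×10^-26) = 3.11×10^6 m/s.
K = ½mv² = 0.5·(3.32×10^-26)·(3.11×10^6)² = 1.61×10^-13 J = 1.00 MeV.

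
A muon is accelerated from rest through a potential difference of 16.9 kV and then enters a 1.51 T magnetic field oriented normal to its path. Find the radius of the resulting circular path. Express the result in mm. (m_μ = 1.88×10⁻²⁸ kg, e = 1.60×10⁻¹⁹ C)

r ≈ 4.17 mm

The kinetic energy gained is K = qV = (1×1.60×10^-19)(1.69×10^4) = 2.70×10^-15 J.
v = √(2K/m) = 5.36×10^6 m/s.
r = mv/(qB) = (1.88×10^-28)(5.36×10^6) / [(1×1.60×10^-19)(1.51)] = 4.17×10^-3 m.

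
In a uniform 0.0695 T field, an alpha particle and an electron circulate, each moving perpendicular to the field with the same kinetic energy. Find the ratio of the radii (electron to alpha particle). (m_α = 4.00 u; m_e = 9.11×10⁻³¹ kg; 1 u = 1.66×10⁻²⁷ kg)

r = √(2mK)/(qB) ⇒ at equal K, r ∝ √m/q.
r_{electron}/r_{alpha particle} = 0.0234.

ratio ≈ 0.0234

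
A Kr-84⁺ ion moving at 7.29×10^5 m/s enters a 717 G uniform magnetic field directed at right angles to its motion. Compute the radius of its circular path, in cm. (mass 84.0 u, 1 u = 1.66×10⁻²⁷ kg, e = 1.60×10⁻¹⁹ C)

The magnetic force provides the centripetal force: qvB = mv²/r, so r = mv/(qB).
r = (1.39×10^-25 kg)(7.29×10^5 m/s) / [(1×1.60×10^-19 C)(0.0717 T)] = 8.86 m.

r ≈ 886 cm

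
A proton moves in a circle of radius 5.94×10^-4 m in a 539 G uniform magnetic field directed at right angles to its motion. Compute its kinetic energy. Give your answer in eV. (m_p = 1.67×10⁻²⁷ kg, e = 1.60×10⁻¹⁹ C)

K ≈ 0.0491 eV

v = qBr/m = (1×1.60×10^-19)(0.0539)(5.94×10^-4) / (1.67×10^-27) = 3070 m/s.
K = ½mv² = 0.5·(1.67×10^-27)·(3070)² = 7.86×10^-21 J = 0.0491 eV.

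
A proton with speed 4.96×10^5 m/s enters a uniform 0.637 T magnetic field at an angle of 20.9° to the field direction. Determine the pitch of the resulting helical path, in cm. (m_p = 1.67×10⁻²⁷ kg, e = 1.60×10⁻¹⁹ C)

pitch ≈ 4.77 cm

The velocity component along B is v∥ = v cos20.9° = 4.63×10^5 m/s.
The cyclotron period T = 2πm/(qB) = 1.03×10^-7 s is set by m, q, B alone.
Pitch = v∥·T = (4.63×10^5)(1.03×10^-7) = 0.0477 m.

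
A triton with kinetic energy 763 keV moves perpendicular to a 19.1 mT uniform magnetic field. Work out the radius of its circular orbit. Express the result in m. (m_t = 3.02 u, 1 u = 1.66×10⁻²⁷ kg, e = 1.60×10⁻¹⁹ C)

r ≈ 11.4 m

Convert the energy: K = 763 keV = 1.22×10^-13 J.
v = √(2K/m) = √(2·1.22×10^-13/5.01×10^-27) = 6.98×10^6 m/s.
r = mv/(qB) = (5.01×10^-27)(6.98×10^6) / [(1×1.60×10^-19)(0.0191)] = 11.4 m.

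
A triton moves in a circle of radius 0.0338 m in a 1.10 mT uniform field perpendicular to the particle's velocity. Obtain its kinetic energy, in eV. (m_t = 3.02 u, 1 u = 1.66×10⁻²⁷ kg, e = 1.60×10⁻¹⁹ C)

K ≈ 0.0221 eV

v = qBr/m = (1×1.60×10^-19)(1.10×10^-3)(0.0338) / (5.01×10^-27) = 1190 m/s.
K = ½mv² = 0.5·(5.01×10^-27)·(1190)² = 3.53×10^-21 J = 0.0221 eV.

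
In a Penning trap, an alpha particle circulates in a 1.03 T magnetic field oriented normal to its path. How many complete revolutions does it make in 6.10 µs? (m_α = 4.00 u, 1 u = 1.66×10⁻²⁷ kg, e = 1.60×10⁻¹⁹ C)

N = 48

T = 2πm/(qB) = 2π(6.64×10^-27) / [(2×1.60×10^-19)(1.03)] = 1.2658×10^-7 s.
N = t/T = 6.10×10^-6 / 1.2658×10^-7 ≈ 48.19, so 48 complete revolutions.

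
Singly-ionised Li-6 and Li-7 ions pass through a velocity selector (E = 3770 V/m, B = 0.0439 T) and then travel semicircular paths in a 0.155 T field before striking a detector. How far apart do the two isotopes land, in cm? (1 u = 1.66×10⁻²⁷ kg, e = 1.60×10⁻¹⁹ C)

Δd ≈ 1.15 cm

Both emerge at v = E/B₁ = 8.59×10^4 m/s.
r = mv/(qB₂), so r₁ = 0.03449 m and r₂ = 0.04024 m, giving Δr = 5.75×10^-3 m.
After a semicircle each ion lands a diameter 2r from the entry slit, so the separation is 2Δr = 0.0115 m.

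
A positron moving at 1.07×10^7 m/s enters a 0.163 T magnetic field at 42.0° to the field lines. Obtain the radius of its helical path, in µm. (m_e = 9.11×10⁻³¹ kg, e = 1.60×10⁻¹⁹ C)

r ≈ 250 µm

Only the perpendicular component v⊥ = v sin42.0° = 7.16×10^6 m/s is bent by the field.
r = m v⊥ /(qB) = (9.11×10^-31)(7.16×10^6) / [(1×1.60×10^-19)(0.163)] = 2.50×10^-4 m.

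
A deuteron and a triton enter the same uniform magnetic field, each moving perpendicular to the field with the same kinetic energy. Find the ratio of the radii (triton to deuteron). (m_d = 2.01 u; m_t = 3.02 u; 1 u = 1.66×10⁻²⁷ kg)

ratio ≈ 1.23

r = √(2mK)/(qB) ⇒ at equal K, r ∝ √m/q.
r_{triton}/r_{deuteron} = 1.23.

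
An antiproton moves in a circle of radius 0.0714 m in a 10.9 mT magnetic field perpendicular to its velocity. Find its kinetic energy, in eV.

v = qBr/m = (1×1.60×10^-19)(0.0109)(0.0714) / (1.67×10^-27) = 7.46×10^4 m/s.
K = ½mv² = 0.5·(1.67×10^-27)·(7.46×10^4)² = 4.64×10^-18 J = 29.0 eV.

K ≈ 29.0 eV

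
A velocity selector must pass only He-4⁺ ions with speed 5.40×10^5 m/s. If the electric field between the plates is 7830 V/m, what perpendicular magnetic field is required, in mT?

B ≈ 14.5 mT

qE = qvB ⇒ B = E/v = (7830) / (5.40×10^5) = 0.0145 T.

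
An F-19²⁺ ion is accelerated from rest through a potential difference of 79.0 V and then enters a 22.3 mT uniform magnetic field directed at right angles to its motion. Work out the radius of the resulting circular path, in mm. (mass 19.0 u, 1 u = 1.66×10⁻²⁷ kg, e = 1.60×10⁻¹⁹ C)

r ≈ 177 mm

The kinetic energy gained is K = qV = (2×1.60×10^-19)(79.0) = 2.53×10^-17 J.
v = √(2K/m) = 4.00×10^4 m/s.
r = mv/(qB) = (3.15×10^-26)(4.00×10^4) / [(2×1.60×10^-19)(0.0223)] = 0.177 m.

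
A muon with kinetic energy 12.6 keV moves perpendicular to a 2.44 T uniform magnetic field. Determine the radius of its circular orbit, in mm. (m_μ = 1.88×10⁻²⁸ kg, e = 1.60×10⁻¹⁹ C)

Convert the energy: K = 12.6 keV = 2.02×10^-15 J.
v = √(2K/m) = √(2·2.02×10^-15/1.88×10^-28) = 4.63×10^6 m/s.
r = mv/(qB) = (1.88×10^-28)(4.63×10^6) / [(1×1.60×10^-19)(2.44)] = 2.23×10^-3 m.

r ≈ 2.23 mm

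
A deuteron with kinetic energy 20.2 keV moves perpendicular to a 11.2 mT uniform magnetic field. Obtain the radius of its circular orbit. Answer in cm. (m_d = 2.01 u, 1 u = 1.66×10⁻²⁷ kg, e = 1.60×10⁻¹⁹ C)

r ≈ 259 cm

Convert the energy: K = 20.2 keV = 3.23×10^-15 J.
v = √(2K/m) = √(2·3.23×10^-15/3.34×10^-27) = 1.39×10^6 m/s.
r = mv/(qB) = (3.34×10^-27)(1.39×10^6) / [(1×1.60×10^-19)(0.0112)] = 2.59 m.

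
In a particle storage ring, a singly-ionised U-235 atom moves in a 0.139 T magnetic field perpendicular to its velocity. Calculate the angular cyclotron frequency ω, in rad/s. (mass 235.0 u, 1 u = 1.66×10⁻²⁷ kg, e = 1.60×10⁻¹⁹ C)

ω ≈ 5.70×10^4 rad/s

ω = qB/m = (1×1.60×10^-19)(0.139) / (3.90×10^-25) = 5.70×10^4 rad/s.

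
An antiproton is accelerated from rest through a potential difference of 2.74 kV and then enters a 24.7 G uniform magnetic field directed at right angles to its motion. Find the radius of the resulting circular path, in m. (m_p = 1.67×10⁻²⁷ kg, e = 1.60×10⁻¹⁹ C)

The kinetic energy gained is K = qV = (1×1.60×10^-19)(2740) = 4.38×10^-16 J.
v = √(2K/m) = 7.25×10^5 m/s.
r = mv/(qB) = (1.67×10^-27)(7.25×10^5) / [(1×1.60×10^-19)(2.47×10^-3)] = 3.06 m.

r ≈ 3.06 m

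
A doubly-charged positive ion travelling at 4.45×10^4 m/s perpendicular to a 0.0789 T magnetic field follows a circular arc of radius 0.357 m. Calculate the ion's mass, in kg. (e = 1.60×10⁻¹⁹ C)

m ≈ 2.03×10^-25 kg

qvB = mv²/r ⇒ m = qBr/v.
m = (2×1.60×10^-19)(0.0789)(0.357) / (4.45×10^4) = 2.03×10^-25 kg.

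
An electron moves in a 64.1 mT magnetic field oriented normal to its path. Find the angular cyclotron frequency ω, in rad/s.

ω ≈ 1.13×10^10 rad/s

ω = qB/m = (1×1.60×10^-19)(0.0641) / (9.11×10^-31) = 1.13×10^10 rad/s.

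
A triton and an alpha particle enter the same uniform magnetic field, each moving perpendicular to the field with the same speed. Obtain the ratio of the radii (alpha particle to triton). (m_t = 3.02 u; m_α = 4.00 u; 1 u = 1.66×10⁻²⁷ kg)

ratio ≈ 0.662

r = mv/(qB) ⇒ at equal v, r ∝ m/q.
r_{alpha particle}/r_{triton} = 0.662.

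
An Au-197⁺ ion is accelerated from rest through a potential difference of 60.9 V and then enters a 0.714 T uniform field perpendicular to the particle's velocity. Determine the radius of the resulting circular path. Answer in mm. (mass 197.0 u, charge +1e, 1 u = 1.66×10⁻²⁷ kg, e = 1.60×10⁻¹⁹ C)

The kinetic energy gained is K = qV = (1×1.60×10^-19)(60.9) = 9.74×10^-18 J.
v = √(2K/m) = 7720 m/s.
r = mv/(qB) = (3.27×10^-25)(7720) / [(1×1.60×10^-19)(0.714)] = 0.0221 m.

r ≈ 22.1 mm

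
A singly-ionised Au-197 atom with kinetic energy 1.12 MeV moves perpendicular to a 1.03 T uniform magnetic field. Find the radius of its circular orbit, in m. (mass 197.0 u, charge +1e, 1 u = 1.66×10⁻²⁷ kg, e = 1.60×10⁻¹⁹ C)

Convert the energy: K = 1.12 MeV = 1.79×10^-13 J.
v = √(2K/m) = √(2·1.79×10^-13/3.27×10^-25) = 1.05×10^6 m/s.
r = mv/(qB) = (3.27×10^-25)(1.05×10^6) / [(1×1.60×10^-19)(1.03)] = 2.08 m.

r ≈ 2.08 m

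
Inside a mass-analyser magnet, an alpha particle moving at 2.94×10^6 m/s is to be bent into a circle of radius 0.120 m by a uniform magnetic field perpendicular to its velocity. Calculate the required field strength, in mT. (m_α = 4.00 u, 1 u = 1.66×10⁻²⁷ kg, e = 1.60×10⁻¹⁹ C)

qvB = mv²/r gives B = mv/(qr).
B = (6.64×10^-27)(2.94×10^6) / [(2×1.60×10^-19)(0.120)] = 0.508 T.

B ≈ 508 mT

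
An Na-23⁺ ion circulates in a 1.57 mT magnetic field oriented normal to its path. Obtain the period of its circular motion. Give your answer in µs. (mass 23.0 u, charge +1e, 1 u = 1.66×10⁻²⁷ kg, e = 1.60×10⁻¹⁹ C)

The cyclotron period is independent of speed: T = 2πm/(qB).
T = 2π(3.82×10^-26) / [(1×1.60×10^-19)(1.57×10^-3)] = 9.55×10^-4 s.

T ≈ 955 µs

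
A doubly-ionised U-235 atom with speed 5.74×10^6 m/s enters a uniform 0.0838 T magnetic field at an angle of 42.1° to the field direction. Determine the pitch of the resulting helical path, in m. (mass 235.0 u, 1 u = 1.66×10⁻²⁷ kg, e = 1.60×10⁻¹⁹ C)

The velocity component along B is v∥ = v cos42.1° = 4.26×10^6 m/s.
The cyclotron period T = 2πm/(qB) = 9.14×10^-5 s is set by m, q, B alone.
Pitch = v∥·T = (4.26×10^6)(9.14×10^-5) = 389 m.

pitch ≈ 389 m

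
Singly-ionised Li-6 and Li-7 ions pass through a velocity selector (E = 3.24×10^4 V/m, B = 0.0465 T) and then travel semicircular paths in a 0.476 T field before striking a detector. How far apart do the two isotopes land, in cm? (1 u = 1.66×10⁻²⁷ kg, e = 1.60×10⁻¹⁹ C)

Δd ≈ 3.04 cm

Both emerge at v = E/B₁ = 6.97×10^5 m/s.
r = mv/(qB₂), so r₁ = 0.09112 m and r₂ = 0.1063 m, giving Δr = 0.0152 m.
After a semicircle each ion lands a diameter 2r from the entry slit, so the separation is 2Δr = 0.0304 m.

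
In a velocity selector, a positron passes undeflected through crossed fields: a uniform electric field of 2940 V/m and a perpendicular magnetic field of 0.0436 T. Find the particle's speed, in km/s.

For zero net force, qE = qvB, so v = E/B.
v = (2940) / (0.0436) = 6.74×10^4 m/s.

v ≈ 67.4 km/s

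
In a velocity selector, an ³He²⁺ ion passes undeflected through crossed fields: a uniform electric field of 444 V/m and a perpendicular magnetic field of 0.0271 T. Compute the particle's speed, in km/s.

v ≈ 16.4 km/s

For zero net force, qE = qvB, so v = E/B.
v = (444) / (0.0271) = 1.64×10^4 m/s.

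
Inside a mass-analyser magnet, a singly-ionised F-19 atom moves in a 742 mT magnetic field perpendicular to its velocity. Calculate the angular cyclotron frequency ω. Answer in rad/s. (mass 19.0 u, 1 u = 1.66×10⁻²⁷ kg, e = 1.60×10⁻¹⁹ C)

ω ≈ 3.76×10^6 rad/s

ω = qB/m = (1×1.60×10^-19)(0.742) / (3.15×10^-26) = 3.76×10^6 rad/s.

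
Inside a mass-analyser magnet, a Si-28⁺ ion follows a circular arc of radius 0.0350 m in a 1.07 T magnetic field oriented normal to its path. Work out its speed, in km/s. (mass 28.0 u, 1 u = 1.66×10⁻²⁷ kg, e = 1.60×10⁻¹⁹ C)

v ≈ 129 km/s

From qvB = mv²/r, v = qBr/m.
v = (1×1.60×10^-19)(1.07)(0.0350) / (4.65×10^-26) = 1.29×10^5 m/s.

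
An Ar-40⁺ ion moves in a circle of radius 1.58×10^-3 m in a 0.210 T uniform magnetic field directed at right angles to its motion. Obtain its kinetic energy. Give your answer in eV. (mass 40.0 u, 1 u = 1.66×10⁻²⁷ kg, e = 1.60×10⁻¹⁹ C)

K ≈ 0.133 eV

v = qBr/m = (1×1.60×10^-19)(0.210)(1.58×10^-3) / (6.64×10^-26) = 800 m/s.
K = ½mv² = 0.5·(6.64×10^-26)·(800)² = 2.12×10^-20 J = 0.133 eV.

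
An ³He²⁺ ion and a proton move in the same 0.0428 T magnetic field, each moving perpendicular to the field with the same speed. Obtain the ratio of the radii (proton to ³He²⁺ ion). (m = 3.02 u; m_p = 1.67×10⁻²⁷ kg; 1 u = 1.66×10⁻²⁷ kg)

ratio ≈ 0.666

r = mv/(qB) ⇒ at equal v, r ∝ m/q.
r_{proton}/r_{³He²⁺ ion} = 0.666.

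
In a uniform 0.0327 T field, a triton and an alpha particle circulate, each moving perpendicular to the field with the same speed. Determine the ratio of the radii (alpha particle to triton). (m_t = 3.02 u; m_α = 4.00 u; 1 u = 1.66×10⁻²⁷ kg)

r = mv/(qB) ⇒ at equal v, r ∝ m/q.
r_{alpha particle}/r_{triton} = 0.662.

ratio ≈ 0.662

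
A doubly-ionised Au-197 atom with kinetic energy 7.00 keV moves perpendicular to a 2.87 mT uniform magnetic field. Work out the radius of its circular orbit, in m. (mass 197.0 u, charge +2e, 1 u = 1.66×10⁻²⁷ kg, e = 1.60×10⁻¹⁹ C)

Convert the energy: K = 7.00 keV = 1.12×10^-15 J.
v = √(2K/m) = √(2·1.12×10^-15/3.27×10^-25) = 8.28×10^4 m/s.
r = mv/(qB) = (3.27×10^-25)(8.28×10^4) / [(2×1.60×10^-19)(2.87×10^-3)] = 29.5 m.

r ≈ 29.5 m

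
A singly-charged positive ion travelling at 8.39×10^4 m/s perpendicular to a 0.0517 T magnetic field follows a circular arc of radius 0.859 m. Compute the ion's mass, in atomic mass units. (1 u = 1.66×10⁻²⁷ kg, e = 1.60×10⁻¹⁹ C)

m ≈ 51.0 u

qvB = mv²/r ⇒ m = qBr/v.
m = (1×1.60×10^-19)(0.0517)(0.859) / (8.39×10^4) = 8.47×10^-26 kg = 51.0 u.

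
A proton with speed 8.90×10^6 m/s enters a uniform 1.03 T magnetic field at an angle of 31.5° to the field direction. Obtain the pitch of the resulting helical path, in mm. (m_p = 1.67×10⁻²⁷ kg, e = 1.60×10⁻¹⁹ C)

The velocity component along B is v∥ = v cos31.5° = 7.59×10^6 m/s.
The cyclotron period T = 2πm/(qB) = 6.37×10^-8 s is set by m, q, B alone.
Pitch = v∥·T = (7.59×10^6)(6.37×10^-8) = 0.483 m.

pitch ≈ 483 mm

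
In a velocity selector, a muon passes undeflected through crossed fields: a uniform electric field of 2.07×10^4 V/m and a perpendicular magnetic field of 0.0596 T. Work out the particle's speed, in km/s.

v ≈ 347 km/s

For zero net force, qE = qvB, so v = E/B.
v = (2.07×10^4) / (0.0596) = 3.47×10^5 m/s.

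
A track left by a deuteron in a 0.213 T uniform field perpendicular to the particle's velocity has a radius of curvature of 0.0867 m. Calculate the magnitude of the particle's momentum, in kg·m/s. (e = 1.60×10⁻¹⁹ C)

p ≈ 2.95×10^-21 kg·m/s

Since qvB = mv²/r, the momentum p = mv = qBr.
p = (1×1.60×10^-19)(0.213)(0.0867) = 2.95×10^-21 kg·m/s.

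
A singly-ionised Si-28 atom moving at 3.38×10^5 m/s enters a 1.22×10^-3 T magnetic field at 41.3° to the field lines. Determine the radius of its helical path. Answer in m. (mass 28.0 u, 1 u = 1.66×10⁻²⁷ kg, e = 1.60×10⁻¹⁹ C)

Only the perpendicular component v⊥ = v sin41.3° = 2.23×10^5 m/s is bent by the field.
r = m v⊥ /(qB) = (4.65×10^-26)(2.23×10^5) / [(1×1.60×10^-19)(1.22×10^-3)] = 53.1 m.

r ≈ 53.1 m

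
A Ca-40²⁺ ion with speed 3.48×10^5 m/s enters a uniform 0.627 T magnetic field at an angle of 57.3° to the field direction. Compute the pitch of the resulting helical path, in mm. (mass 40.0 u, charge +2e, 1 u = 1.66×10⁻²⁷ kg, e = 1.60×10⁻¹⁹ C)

The velocity component along B is v∥ = v cos57.3° = 1.88×10^5 m/s.
The cyclotron period T = 2πm/(qB) = 2.08×10^-6 s is set by m, q, B alone.
Pitch = v∥·T = (1.88×10^5)(2.08×10^-6) = 0.391 m.

pitch ≈ 391 mm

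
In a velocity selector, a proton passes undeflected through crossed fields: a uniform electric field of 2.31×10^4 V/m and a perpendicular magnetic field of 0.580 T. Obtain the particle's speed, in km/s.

v ≈ 39.8 km/s

For zero net force, qE = qvB, so v = E/B.
v = (2.31×10^4) / (0.580) = 3.98×10^4 m/s.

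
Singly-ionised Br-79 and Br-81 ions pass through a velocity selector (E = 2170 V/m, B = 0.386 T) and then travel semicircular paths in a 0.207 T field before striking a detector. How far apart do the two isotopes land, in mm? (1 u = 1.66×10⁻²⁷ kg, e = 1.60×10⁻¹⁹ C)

Both emerge at v = E/B₁ = 5620 m/s.
r = mv/(qB₂), so r₁ = 0.022260 m and r₂ = 0.022823 m, giving Δr = 5.64×10^-4 m.
After a semicircle each ion lands a diameter 2r from the entry slit, so the separation is 2Δr = 1.13×10^-3 m.

Δd ≈ 1.13 mm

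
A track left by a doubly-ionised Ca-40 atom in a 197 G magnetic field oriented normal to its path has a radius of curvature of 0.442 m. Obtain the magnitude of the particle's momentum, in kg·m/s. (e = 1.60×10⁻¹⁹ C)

Since qvB = mv²/r, the momentum p = mv = qBr.
p = (2×1.60×10^-19)(0.0197)(0.442) = 2.79×10^-21 kg·m/s.

p ≈ 2.79×10^-21 kg·m/s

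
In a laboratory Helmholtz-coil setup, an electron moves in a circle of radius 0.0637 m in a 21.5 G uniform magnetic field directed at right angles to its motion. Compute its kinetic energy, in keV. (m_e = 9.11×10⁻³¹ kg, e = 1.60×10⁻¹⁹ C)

v = qBr/m = (1×1.60×10^-19)(2.15×10^-3)(0.0637) / (9.11×10^-31) = 2.41×10^7 m/s.
K = ½mv² = 0.5·(9.11×10^-31)·(2.41×10^7)² = 2.64×10^-16 J = 1.65 keV.

K ≈ 1.65 keV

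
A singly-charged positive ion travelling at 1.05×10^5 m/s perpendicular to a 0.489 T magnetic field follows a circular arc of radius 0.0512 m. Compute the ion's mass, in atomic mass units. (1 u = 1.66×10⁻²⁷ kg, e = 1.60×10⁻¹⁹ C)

qvB = mv²/r ⇒ m = qBr/v.
m = (1×1.60×10^-19)(0.489)(0.0512) / (1.05×10^5) = 3.82×10^-26 kg = 23.0 u.

m ≈ 23.0 u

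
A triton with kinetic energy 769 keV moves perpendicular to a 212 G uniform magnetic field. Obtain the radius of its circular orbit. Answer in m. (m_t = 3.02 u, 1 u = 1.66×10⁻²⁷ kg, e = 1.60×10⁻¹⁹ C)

Convert the energy: K = 769 keV = 1.23×10^-13 J.
v = √(2K/m) = √(2·1.23×10^-13/5.01×10^-27) = 7.01×10^6 m/s.
r = mv/(qB) = (5.01×10^-27)(7.01×10^6) / [(1×1.60×10^-19)(0.0212)] = 10.4 m.

r ≈ 10.4 m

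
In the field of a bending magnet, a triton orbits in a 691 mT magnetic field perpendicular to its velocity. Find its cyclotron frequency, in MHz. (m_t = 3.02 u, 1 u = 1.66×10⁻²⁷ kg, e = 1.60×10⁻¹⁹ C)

f = qB/(2πm) = (1×1.60×10^-19)(0.691) / [2π(5.01×10^-27)] = 3.51×10^6 Hz.

f ≈ 3.51 MHz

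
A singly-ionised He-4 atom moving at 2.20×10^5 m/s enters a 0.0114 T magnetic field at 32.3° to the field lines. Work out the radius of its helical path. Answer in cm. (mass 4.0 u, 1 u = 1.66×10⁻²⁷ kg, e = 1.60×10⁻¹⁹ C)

r ≈ 42.8 cm

Only the perpendicular component v⊥ = v sin32.3° = 1.18×10^5 m/s is bent by the field.
r = m v⊥ /(qB) = (6.64×10^-27)(1.18×10^5) / [(1×1.60×10^-19)(0.0114)] = 0.428 m.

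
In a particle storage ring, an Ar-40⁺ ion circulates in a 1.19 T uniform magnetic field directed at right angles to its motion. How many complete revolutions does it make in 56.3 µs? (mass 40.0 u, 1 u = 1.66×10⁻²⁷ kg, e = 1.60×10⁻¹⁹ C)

N = 25

T = 2πm/(qB) = 2π(6.64×10^-26) / [(1×1.60×10^-19)(1.19)] = 2.1912×10^-6 s.
N = t/T = 5.63×10^-5 / 2.1912×10^-6 ≈ 25.69, so 25 complete revolutions.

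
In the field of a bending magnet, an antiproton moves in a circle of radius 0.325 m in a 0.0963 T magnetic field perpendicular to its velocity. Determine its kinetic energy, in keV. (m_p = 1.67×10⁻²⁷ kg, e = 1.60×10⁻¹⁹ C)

v = qBr/m = (1×1.60×10^-19)(0.0963)(0.325) / (1.67×10^-27) = 3.00×10^6 m/s.
K = ½mv² = 0.5·(1.67×10^-27)·(3.00×10^6)² = 7.51×10^-15 J = 46.9 keV.

K ≈ 46.9 keV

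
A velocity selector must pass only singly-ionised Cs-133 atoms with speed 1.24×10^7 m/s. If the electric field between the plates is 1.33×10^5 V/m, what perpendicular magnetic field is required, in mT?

B ≈ 10.7 mT

qE = qvB ⇒ B = E/v = (1.33×10^5) / (1.24×10^7) = 0.0107 T.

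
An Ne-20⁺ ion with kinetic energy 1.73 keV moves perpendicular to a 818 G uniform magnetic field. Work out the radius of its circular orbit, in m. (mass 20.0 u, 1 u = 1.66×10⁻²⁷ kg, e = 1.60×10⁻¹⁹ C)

Convert the energy: K = 1.73 keV = 2.77×10^-16 J.
v = √(2K/m) = √(2·2.77×10^-16/3.32×10^-26) = 1.29×10^5 m/s.
r = mv/(qB) = (3.32×10^-26)(1.29×10^5) / [(1×1.60×10^-19)(0.0818)] = 0.328 m.

r ≈ 0.328 m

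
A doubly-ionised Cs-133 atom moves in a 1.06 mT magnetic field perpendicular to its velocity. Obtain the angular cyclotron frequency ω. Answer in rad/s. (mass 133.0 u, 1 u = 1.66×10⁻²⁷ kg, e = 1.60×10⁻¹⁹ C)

ω = qB/m = (2×1.60×10^-19)(1.06×10^-3) / (2.21×10^-25) = 1540 rad/s.

ω ≈ 1540 rad/s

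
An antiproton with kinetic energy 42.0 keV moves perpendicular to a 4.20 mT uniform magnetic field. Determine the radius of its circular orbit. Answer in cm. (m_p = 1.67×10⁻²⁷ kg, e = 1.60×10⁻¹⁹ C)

Convert the energy: K = 42.0 keV = 6.72×10^-15 J.
v = √(2K/m) = √(2·6.72×10^-15/1.67×10^-27) = 2.84×10^6 m/s.
r = mv/(qB) = (1.67×10^-27)(2.84×10^6) / [(1×1.60×10^-19)(4.20×10^-3)] = 7.05 m.

r ≈ 705 cm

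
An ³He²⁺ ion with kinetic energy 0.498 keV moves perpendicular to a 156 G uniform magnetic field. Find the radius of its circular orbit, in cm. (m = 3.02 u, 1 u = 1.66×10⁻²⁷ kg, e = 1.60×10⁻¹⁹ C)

Convert the energy: K = 0.498 keV = 7.97×10^-17 J.
v = √(2K/m) = √(2·7.97×10^-17/5.01×10^-27) = 1.78×10^5 m/s.
r = mv/(qB) = (5.01×10^-27)(1.78×10^5) / [(2×1.60×10^-19)(0.0156)] = 0.179 m.

r ≈ 17.9 cm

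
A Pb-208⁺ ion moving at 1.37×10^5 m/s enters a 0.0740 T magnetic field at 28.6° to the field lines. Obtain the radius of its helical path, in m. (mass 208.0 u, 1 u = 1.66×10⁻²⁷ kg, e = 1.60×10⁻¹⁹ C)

Only the perpendicular component v⊥ = v sin28.6° = 6.56×10^4 m/s is bent by the field.
r = m v⊥ /(qB) = (3.45×10^-25)(6.56×10^4) / [(1×1.60×10^-19)(0.0740)] = 1.91 m.

r ≈ 1.91 m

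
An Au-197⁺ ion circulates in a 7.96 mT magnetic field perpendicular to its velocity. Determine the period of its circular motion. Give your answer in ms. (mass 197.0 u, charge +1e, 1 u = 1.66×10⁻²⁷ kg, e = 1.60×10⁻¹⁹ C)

T ≈ 1.61 ms

The cyclotron period is independent of speed: T = 2πm/(qB).
T = 2π(3.27×10^-25) / [(1×1.60×10^-19)(7.96×10^-3)] = 1.61×10^-3 s.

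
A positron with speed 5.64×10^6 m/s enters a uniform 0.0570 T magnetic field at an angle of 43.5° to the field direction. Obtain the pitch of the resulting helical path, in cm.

pitch ≈ 0.257 cm

The velocity component along B is v∥ = v cos43.5° = 4.09×10^6 m/s.
The cyclotron period T = 2πm/(qB) = 6.28×10^-10 s is set by m, q, B alone.
Pitch = v∥·T = (4.09×10^6)(6.28×10^-10) = 2.57×10^-3 m.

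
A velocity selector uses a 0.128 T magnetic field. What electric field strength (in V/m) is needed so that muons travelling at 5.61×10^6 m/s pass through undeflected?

E ≈ 7.18×10^5 V/m

qE = qvB ⇒ E = vB = (5.61×10^6)(0.128) = 7.18×10^5 V/m.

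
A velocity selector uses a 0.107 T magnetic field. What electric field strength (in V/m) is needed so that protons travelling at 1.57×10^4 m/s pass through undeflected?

E ≈ 1680 V/m

qE = qvB ⇒ E = vB = (1.57×10^4)(0.107) = 1680 V/m.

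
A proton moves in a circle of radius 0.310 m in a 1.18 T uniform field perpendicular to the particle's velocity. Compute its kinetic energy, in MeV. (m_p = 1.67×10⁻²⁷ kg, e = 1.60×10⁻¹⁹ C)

v = qBr/m = (1×1.60×10^-19)(1.18)(0.310) / (1.67×10^-27) = 3.50×10^7 m/s.
K = ½mv² = 0.5·(1.67×10^-27)·(3.50×10^7)² = 1.03×10^-12 J = 6.41 MeV.

K ≈ 6.41 MeV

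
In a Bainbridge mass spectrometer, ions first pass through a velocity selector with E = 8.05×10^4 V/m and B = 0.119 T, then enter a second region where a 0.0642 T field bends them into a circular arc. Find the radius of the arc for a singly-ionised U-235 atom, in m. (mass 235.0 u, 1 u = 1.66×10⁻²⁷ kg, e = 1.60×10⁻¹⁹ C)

r ≈ 25.7 m

The selector passes v = E/B = 8.05×10^4/0.119 = 6.76×10^5 m/s.
In the deflection region, r = mv/(qB₂) = (3.90×10^-25)(6.76×10^5) / [(1×1.60×10^-19)(0.0642)] = 25.7 m.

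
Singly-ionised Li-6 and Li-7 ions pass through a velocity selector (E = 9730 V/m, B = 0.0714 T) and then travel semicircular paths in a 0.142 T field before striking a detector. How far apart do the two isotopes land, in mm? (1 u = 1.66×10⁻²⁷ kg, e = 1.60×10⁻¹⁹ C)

Both emerge at v = E/B₁ = 1.36×10^5 m/s.
r = mv/(qB₂), so r₁ = 0.05974 m and r₂ = 0.06970 m, giving Δr = 9.96×10^-3 m.
After a semicircle each ion lands a diameter 2r from the entry slit, so the separation is 2Δr = 0.0199 m.

Δd ≈ 19.9 mm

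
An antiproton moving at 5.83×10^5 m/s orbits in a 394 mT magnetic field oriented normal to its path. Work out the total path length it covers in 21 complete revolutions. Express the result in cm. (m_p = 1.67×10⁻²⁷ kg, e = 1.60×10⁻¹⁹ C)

L ≈ 204 cm

r = mv/(qB) = 0.0154 m, so one revolution covers 2πr = 0.0970 m.
In 21 revolutions: L = 21·2πr = 2.04 m.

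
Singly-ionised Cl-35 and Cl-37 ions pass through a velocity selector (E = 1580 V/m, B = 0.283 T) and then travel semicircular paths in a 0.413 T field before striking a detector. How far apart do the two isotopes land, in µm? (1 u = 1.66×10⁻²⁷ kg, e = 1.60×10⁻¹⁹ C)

Δd ≈ 561 µm

Both emerge at v = E/B₁ = 5580 m/s.
r = mv/(qB₂), so r₁ = 4.909×10^-3 m and r₂ = 5.189×10^-3 m, giving Δr = 2.81×10^-4 m.
After a semicircle each ion lands a diameter 2r from the entry slit, so the separation is 2Δr = 5.61×10^-4 m.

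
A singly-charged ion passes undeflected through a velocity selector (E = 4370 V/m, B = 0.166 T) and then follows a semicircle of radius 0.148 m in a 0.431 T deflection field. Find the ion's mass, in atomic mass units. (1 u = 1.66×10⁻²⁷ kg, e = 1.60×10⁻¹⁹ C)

m ≈ 234 u

v = E/B₁ = 2.63×10^4 m/s.
From r = mv/(qB₂), m = qB₂r/v = (1×1.60×10^-19)(0.431)(0.148) / (2.63×10^4) = 3.88×10^-25 kg.
In atomic mass units: m = 3.88×10^-25 / 1.66×10^-27 = 234 u.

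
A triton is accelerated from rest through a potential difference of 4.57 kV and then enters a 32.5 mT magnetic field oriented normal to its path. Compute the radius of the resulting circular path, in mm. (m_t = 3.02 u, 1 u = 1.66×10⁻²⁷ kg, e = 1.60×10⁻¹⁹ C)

r ≈ 521 mm

The kinetic energy gained is K = qV = (1×1.60×10^-19)(4570) = 7.31×10^-16 J.
v = √(2K/m) = 5.40×10^5 m/s.
r = mv/(qB) = (5.01×10^-27)(5.40×10^5) / [(1×1.60×10^-19)(0.0325)] = 0.521 m.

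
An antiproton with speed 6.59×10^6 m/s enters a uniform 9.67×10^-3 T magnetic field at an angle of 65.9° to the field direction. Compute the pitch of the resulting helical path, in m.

The velocity component along B is v∥ = v cos65.9° = 2.69×10^6 m/s.
The cyclotron period T = 2πm/(qB) = 6.78×10^-6 s is set by m, q, B alone.
Pitch = v∥·T = (2.69×10^6)(6.78×10^-6) = 18.2 m.

pitch ≈ 18.2 m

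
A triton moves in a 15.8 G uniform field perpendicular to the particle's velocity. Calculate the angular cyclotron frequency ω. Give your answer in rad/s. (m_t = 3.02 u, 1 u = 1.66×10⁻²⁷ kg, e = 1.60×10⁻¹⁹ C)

ω ≈ 5.04×10^4 rad/s

ω = qB/m = (1×1.60×10^-19)(1.58×10^-3) / (5.01×10^-27) = 5.04×10^4 rad/s.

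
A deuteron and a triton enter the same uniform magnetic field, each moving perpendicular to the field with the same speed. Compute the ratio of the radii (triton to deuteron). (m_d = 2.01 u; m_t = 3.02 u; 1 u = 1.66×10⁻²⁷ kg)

r = mv/(qB) ⇒ at equal v, r ∝ m/q.
r_{triton}/r_{deuteron} = 1.50.

ratio ≈ 1.50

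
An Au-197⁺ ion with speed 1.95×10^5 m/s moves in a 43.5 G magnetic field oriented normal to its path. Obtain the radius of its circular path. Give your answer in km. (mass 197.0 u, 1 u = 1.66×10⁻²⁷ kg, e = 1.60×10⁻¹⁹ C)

r ≈ 0.0916 km

The magnetic force provides the centripetal force: qvB = mv²/r, so r = mv/(qB).
r = (3.27×10^-25 kg)(1.95×10^5 m/s) / [(1×1.60×10^-19 C)(4.35×10^-3 T)] = 91.6 m.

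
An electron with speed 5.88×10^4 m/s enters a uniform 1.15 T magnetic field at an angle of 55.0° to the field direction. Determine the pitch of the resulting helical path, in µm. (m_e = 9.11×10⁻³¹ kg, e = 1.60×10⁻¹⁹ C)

The velocity component along B is v∥ = v cos55.0° = 3.37×10^4 m/s.
The cyclotron period T = 2πm/(qB) = 3.11×10^-11 s is set by m, q, B alone.
Pitch = v∥·T = (3.37×10^4)(3.11×10^-11) = 1.05×10^-6 m.

pitch ≈ 1.05 µm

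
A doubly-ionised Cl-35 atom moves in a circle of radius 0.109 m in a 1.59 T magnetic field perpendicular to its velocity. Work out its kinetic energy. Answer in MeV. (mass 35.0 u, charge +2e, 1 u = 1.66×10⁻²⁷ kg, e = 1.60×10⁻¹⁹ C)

v = qBr/m = (2×1.60×10^-19)(1.59)(0.109) / (5.81×10^-26) = 9.55×10^5 m/s.
K = ½mv² = 0.5·(5.81×10^-26)·(9.55×10^5)² = 2.65×10^-14 J = 0.165 MeV.

K ≈ 0.165 MeV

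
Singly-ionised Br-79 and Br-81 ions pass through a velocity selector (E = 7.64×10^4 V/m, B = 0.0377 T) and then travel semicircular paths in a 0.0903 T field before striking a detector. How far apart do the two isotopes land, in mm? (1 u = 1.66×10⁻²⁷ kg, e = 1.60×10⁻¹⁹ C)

Δd ≈ 931 mm

Both emerge at v = E/B₁ = 2.03×10^6 m/s.
r = mv/(qB₂), so r₁ = 18.394 m and r₂ = 18.860 m, giving Δr = 0.466 m.
After a semicircle each ion lands a diameter 2r from the entry slit, so the separation is 2Δr = 0.931 m.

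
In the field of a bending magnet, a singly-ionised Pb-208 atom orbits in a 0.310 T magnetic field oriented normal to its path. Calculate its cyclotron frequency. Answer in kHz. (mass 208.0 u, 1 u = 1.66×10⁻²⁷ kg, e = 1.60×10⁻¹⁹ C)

f = qB/(2πm) = (1×1.60×10^-19)(0.310) / [2π(3.45×10^-25)] = 2.29×10^4 Hz.

f ≈ 22.9 kHz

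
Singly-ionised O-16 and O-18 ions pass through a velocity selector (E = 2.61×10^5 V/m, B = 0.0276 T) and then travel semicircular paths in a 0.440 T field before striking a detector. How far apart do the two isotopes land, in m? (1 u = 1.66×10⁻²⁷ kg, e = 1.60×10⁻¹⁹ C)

Both emerge at v = E/B₁ = 9.46×10^6 m/s.
r = mv/(qB₂), so r₁ = 3.568 m and r₂ = 4.014 m, giving Δr = 0.446 m.
After a semicircle each ion lands a diameter 2r from the entry slit, so the separation is 2Δr = 0.892 m.

Δd ≈ 0.892 m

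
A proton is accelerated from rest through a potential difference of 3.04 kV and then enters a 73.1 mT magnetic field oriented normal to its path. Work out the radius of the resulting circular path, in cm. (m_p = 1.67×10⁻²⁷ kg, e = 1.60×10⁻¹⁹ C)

The kinetic energy gained is K = qV = (1×1.60×10^-19)(3040) = 4.86×10^-16 J.
v = √(2K/m) = 7.63×10^5 m/s.
r = mv/(qB) = (1.67×10^-27)(7.63×10^5) / [(1×1.60×10^-19)(0.0731)] = 0.109 m.

r ≈ 10.9 cm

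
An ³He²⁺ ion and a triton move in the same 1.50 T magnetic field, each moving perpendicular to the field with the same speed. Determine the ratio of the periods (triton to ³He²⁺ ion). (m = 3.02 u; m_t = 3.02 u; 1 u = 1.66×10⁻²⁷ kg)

T = 2πm/(qB) is independent of speed, so T₂/T₁ = (m₂/q₂)/(m₁/q₁).
T_{triton}/T_{³He²⁺ ion} = (5.01×10^-27/1e) / (5.01×10^-27/2e) = 2.00.

ratio ≈ 2.00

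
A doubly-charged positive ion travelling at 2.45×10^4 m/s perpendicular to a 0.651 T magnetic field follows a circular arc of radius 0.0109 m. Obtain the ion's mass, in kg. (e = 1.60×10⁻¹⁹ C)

qvB = mv²/r ⇒ m = qBr/v.
m = (2×1.60×10^-19)(0.651)(0.0109) / (2.45×10^4) = 9.27×10^-26 kg.

m ≈ 9.27×10^-26 kg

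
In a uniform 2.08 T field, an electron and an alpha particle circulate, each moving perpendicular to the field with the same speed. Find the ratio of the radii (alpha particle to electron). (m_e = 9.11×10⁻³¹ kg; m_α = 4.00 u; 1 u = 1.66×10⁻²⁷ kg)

r = mv/(qB) ⇒ at equal v, r ∝ m/q.
r_{alpha particle}/r_{electron} = 3640.

ratio ≈ 3640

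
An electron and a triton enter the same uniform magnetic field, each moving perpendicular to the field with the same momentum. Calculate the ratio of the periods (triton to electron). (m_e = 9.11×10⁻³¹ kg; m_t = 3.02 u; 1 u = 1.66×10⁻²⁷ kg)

T = 2πm/(qB) is independent of speed, so T₂/T₁ = (m₂/q₂)/(m₁/q₁).
T_{triton}/T_{electron} = (5.01×10^-27/1e) / (9.11×10^-31/1e) = 5500.

ratio ≈ 5500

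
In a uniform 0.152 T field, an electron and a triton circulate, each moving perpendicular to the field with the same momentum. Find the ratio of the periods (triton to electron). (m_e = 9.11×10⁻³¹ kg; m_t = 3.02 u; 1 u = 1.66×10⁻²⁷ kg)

ratio ≈ 5500

T = 2πm/(qB) is independent of speed, so T₂/T₁ = (m₂/q₂)/(m₁/q₁).
T_{triton}/T_{electron} = (5.01×10^-27/1e) / (9.11×10^-31/1e) = 5500.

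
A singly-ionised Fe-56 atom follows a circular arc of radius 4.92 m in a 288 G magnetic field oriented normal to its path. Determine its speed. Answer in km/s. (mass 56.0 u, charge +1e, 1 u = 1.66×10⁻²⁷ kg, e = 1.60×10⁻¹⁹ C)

From qvB = mv²/r, v = qBr/m.
v = (1×1.60×10^-19)(0.0288)(4.92) / (9.30×10^-26) = 2.44×10^5 m/s.

v ≈ 244 km/s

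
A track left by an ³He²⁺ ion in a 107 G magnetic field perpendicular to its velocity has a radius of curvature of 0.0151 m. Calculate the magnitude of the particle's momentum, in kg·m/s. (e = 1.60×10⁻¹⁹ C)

p ≈ 5.17×10^-23 kg·m/s

Since qvB = mv²/r, the momentum p = mv = qBr.
p = (2×1.60×10^-19)(0.0107)(0.0151) = 5.17×10^-23 kg·m/s.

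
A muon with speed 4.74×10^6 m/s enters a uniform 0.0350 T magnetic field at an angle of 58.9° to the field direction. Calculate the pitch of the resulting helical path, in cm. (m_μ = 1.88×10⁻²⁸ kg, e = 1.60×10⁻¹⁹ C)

The velocity component along B is v∥ = v cos58.9° = 2.45×10^6 m/s.
The cyclotron period T = 2πm/(qB) = 2.11×10^-7 s is set by m, q, B alone.
Pitch = v∥·T = (2.45×10^6)(2.11×10^-7) = 0.516 m.

pitch ≈ 51.6 cm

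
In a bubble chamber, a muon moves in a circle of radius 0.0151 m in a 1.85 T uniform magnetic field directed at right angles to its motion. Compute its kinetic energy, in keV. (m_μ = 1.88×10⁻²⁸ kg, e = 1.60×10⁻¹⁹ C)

v = qBr/m = (1×1.60×10^-19)(1.85)(0.0151) / (1.88×10^-28) = 2.38×10^7 m/s.
K = ½mv² = 0.5·(1.88×10^-28)·(2.38×10^7)² = 5.31×10^-14 J = 332 keV.

K ≈ 332 keV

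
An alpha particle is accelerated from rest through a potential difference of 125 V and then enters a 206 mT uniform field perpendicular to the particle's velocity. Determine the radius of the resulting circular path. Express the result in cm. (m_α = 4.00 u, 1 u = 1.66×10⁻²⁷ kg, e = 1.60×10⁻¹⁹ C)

The kinetic energy gained is K = qV = (2×1.60×10^-19)(125) = 4.00×10^-17 J.
v = √(2K/m) = 1.10×10^5 m/s.
r = mv/(qB) = (6.64×10^-27)(1.10×10^5) / [(2×1.60×10^-19)(0.206)] = 0.0111 m.

r ≈ 1.11 cm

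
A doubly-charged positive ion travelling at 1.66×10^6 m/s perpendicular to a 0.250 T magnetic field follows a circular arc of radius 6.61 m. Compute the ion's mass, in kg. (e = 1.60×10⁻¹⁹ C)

qvB = mv²/r ⇒ m = qBr/v.
m = (2×1.60×10^-19)(0.250)(6.61) / (1.66×10^6) = 3.19×10^-25 kg.

m ≈ 3.19×10^-25 kg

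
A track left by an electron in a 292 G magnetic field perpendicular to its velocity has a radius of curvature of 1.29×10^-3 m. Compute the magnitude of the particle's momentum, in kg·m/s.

p ≈ 6.03×10^-24 kg·m/s

Since qvB = mv²/r, the momentum p = mv = qBr.
p = (1×1.60×10^-19)(0.0292)(1.29×10^-3) = 6.03×10^-24 kg·m/s.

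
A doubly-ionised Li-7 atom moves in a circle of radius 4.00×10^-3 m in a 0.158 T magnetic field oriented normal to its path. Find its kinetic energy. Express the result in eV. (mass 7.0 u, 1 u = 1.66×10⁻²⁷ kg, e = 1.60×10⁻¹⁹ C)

K ≈ 11.0 eV

v = qBr/m = (2×1.60×10^-19)(0.158)(4.00×10^-3) / (1.16×10^-26) = 1.74×10^4 m/s.
K = ½mv² = 0.5·(1.16×10^-26)·(1.74×10^4)² = 1.76×10^-18 J = 11.0 eV.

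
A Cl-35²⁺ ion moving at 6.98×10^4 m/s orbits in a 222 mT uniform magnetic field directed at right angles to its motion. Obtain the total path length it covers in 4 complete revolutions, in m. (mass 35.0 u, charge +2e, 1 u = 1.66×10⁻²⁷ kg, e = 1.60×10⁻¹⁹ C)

r = mv/(qB) = 0.0571 m, so one revolution covers 2πr = 0.359 m.
In 4 revolutions: L = 4·2πr = 1.43 m.

L ≈ 1.43 m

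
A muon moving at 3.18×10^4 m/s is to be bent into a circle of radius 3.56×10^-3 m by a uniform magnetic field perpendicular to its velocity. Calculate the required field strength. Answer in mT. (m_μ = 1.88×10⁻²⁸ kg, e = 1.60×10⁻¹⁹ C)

B ≈ 10.5 mT

qvB = mv²/r gives B = mv/(qr).
B = (1.88×10^-28)(3.18×10^4) / [(1×1.60×10^-19)(3.56×10^-3)] = 0.0105 T.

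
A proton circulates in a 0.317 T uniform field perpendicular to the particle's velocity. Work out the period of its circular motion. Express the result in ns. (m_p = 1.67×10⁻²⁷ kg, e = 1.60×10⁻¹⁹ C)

T ≈ 207 ns

The cyclotron period is independent of speed: T = 2πm/(qB).
T = 2π(1.67×10^-27) / [(1×1.60×10^-19)(0.317)] = 2.07×10^-7 s.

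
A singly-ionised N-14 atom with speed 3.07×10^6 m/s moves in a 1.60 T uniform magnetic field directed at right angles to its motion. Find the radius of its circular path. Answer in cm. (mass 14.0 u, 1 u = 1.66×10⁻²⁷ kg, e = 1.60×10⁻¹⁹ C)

The magnetic force provides the centripetal force: qvB = mv²/r, so r = mv/(qB).
r = (2.32×10^-26 kg)(3.07×10^6 m/s) / [(1×1.60×10^-19 C)(1.60 T)] = 0.279 m.

r ≈ 27.9 cm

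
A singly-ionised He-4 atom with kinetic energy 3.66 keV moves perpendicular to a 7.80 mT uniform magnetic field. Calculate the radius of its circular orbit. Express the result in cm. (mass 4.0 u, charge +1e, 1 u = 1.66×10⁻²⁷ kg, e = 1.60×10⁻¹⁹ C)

r ≈ 223 cm

Convert the energy: K = 3.66 keV = 5.86×10^-16 J.
v = √(2K/m) = √(2·5.86×10^-16/6.64×10^-27) = 4.20×10^5 m/s.
r = mv/(qB) = (6.64×10^-27)(4.20×10^5) / [(1×1.60×10^-19)(7.80×10^-3)] = 2.23 m.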